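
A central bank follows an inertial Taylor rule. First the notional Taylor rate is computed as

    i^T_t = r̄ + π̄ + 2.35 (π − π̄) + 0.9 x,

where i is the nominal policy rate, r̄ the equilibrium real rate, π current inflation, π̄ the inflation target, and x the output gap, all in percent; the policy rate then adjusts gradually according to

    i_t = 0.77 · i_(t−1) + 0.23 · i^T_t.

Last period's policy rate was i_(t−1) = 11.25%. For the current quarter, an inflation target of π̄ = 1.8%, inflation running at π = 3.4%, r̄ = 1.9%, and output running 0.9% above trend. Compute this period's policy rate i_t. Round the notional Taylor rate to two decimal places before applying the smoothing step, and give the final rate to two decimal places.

Output 0.9% above potential → x = 0.9.
i^T_t = 1.9 + 1.8 + 2.35 × (3.4 − 1.8) + 0.9 × 0.9
   = 1.9 + 1.8 + 3.76 + 0.81 = 8.27
i_t = 0.77 × 11.25 + 0.23 × 8.27 = 8.6625 + 1.9021 = 10.56

10.56%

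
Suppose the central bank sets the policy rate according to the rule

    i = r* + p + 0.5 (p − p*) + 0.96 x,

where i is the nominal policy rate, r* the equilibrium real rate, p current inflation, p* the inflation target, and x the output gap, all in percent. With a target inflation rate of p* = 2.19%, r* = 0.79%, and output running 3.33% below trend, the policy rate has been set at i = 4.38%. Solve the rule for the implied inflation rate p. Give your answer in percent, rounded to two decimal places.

5.25%

Output 3.33% below potential → x = -3.33.
Collecting p: i = r* + (1 + 0.5) p − 0.5 p* + 0.96 x
1.5 p = 4.38 − 0.79 + 0.5 × 2.19 − 0.96 × (-3.33) = 7.8818
p = 7.8818 / 1.5 = 5.25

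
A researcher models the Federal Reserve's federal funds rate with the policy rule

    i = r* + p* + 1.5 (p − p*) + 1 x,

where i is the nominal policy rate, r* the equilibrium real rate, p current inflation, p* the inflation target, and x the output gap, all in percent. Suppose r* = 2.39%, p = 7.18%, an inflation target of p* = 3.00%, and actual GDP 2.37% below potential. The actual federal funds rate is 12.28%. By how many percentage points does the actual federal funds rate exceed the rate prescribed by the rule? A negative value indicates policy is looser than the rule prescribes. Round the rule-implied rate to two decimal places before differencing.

Output 2.37% below potential → x = -2.37.
i = 2.39 + 3.00 + 1.5 × (7.18 − 3.00) + 1 × (-2.37)
   = 2.39 + 3 + 6.27 − 2.37 = 9.29
Deviation = 12.28 − 9.29 = 2.99 pp.

2.99 pp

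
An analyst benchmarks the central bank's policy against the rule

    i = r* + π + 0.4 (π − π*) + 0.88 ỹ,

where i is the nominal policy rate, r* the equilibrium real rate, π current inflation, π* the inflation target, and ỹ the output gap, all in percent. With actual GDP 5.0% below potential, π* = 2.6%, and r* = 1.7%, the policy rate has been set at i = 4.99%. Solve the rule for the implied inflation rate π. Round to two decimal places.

Output 5.0% below potential → ỹ = -5.0.
Collecting π: i = r* + (1 + 0.4) π − 0.4 π* + 0.88 ỹ
1.4 π = 4.99 − 1.7 + 0.4 × 2.6 − 0.88 × (-5.0) = 8.73
π = 8.73 / 1.4 = 6.24

6.24%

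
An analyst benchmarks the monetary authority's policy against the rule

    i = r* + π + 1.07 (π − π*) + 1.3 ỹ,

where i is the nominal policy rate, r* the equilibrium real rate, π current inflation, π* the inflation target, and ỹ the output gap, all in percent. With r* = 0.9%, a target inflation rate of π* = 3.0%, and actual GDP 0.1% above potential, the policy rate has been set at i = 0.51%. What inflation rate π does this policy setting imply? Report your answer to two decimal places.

Output 0.1% above potential → ỹ = 0.1.
Collecting π: i = r* + (1 + 1.07) π − 1.07 π* + 1.3 ỹ
2.07 π = 0.51 − 0.9 + 1.07 × 3.0 − 1.3 × 0.1 = 2.69
π = 2.69 / 2.07 = 1.30

1.30%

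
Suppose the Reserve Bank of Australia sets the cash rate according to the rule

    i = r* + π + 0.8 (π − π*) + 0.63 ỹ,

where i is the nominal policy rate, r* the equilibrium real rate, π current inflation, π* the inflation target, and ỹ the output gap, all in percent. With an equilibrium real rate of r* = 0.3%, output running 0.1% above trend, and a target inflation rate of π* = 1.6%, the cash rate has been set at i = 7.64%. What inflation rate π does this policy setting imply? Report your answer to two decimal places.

Output 0.1% above potential → ỹ = 0.1.
Collecting π: i = r* + (1 + 0.8) π − 0.8 π* + 0.63 ỹ
1.8 π = 7.64 − 0.3 + 0.8 × 1.6 − 0.63 × 0.1 = 8.557
π = 8.557 / 1.8 = 4.75

4.75%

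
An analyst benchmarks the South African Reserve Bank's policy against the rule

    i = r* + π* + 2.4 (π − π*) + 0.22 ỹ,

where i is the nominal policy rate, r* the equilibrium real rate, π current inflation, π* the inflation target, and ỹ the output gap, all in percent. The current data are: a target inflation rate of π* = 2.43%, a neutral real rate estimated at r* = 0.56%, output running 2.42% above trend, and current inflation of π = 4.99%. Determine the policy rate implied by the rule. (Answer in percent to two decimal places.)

Output 2.42% above potential → ỹ = 2.42.
i = 0.56 + 2.43 + 2.4 × (4.99 − 2.43) + 0.22 × 2.42
   = 0.56 + 2.43 + 6.144 + 0.5324 = 9.67

9.67%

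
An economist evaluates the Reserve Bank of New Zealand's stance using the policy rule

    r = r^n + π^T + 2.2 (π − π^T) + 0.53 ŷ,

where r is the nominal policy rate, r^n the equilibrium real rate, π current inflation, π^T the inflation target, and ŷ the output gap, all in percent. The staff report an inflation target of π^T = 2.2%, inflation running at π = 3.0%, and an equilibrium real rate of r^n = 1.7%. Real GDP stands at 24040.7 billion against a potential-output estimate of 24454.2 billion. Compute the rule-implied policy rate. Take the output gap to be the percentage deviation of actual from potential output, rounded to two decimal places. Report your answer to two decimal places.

Output gap = 100 × (24040.7 − 24454.2) / 24454.2 = -1.69%.
r = 1.70 + 2.20 + 2.2 × (3.00 − 2.20) + 0.53 × (-1.69)
   = 1.70 + 2.2 + 1.76 − 0.8957 = 4.76

4.76%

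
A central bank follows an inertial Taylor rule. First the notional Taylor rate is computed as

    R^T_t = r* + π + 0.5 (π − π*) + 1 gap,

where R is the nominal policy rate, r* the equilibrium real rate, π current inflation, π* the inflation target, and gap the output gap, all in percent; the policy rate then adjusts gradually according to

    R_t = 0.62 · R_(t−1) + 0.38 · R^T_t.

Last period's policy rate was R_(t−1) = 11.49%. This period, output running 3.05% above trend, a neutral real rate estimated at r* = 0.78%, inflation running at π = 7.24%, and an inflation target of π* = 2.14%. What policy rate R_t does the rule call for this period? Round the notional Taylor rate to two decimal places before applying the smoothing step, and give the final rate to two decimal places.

Output 3.05% above potential → gap = 3.05.
R^T_t = 0.78 + 7.24 + 0.5 × (7.24 − 2.14) + 1 × 3.05
   = 0.78 + 7.24 + 2.55 + 3.05 = 13.62
R_t = 0.62 × 11.49 + 0.38 × 13.62 = 7.1238 + 5.1756 = 12.30

12.30%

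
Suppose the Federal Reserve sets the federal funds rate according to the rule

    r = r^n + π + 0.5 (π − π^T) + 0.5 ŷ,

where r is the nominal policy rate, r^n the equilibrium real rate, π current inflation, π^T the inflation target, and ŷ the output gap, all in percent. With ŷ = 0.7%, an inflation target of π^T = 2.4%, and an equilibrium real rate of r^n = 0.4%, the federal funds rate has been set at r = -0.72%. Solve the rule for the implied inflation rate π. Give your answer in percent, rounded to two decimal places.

Collecting π: r = r^n + (1 + 0.5) π − 0.5 π^T + 0.5 ŷ
1.5 π = -0.72 − 0.4 + 0.5 × 2.4 − 0.5 × 0.7 = -0.27
π = -0.27 / 1.5 = -0.18

-0.18%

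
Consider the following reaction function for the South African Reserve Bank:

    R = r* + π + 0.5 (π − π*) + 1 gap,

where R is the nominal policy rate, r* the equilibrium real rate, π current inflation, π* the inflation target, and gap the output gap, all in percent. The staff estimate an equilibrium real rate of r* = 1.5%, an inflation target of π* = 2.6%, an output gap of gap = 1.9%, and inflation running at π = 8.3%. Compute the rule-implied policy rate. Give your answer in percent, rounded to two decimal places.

R = 1.5 + 8.3 + 0.5 × (8.3 − 2.6) + 1 × 1.9
   = 1.5 + 8.3 + 2.85 + 1.9 = 14.55

14.55%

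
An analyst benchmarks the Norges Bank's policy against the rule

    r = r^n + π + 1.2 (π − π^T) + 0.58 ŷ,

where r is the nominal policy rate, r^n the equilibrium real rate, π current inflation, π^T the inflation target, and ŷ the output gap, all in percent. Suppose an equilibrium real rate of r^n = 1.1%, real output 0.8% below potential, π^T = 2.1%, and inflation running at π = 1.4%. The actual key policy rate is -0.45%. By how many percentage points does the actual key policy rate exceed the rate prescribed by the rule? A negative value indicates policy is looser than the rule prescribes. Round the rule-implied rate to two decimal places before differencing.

Output 0.8% below potential → ŷ = -0.8.
r = 1.1 + 1.4 + 1.2 × (1.4 − 2.1) + 0.58 × (-0.8)
   = 1.1 + 1.4 − 0.84 − 0.464 = 1.20
Deviation = -0.45 − 1.20 = -1.65 pp.

-1.65 pp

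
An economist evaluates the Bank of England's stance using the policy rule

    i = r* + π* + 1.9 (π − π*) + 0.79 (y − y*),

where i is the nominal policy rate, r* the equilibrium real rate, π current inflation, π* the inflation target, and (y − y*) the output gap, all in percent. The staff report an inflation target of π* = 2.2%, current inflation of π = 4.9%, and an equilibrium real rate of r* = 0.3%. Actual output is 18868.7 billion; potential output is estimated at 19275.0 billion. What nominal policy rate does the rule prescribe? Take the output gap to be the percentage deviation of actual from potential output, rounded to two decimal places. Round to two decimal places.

5.96%

Output gap = 100 × (18868.7 − 19275.0) / 19275.0 = -2.11%.
i = 0.30 + 2.20 + 1.9 × (4.90 − 2.20) + 0.79 × (-2.11)
   = 0.30 + 2.2 + 5.13 − 1.6669 = 5.96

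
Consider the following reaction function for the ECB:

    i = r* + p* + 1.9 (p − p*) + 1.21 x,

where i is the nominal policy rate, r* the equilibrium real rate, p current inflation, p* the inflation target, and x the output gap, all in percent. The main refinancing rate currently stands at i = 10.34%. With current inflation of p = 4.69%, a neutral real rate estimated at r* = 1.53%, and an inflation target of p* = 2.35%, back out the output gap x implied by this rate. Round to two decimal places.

1.66%

1.21 x = 10.34 − 1.53 − 2.35 − 1.9 × (4.69 − 2.35) = 2.014
x = 2.014 / 1.21 = 1.66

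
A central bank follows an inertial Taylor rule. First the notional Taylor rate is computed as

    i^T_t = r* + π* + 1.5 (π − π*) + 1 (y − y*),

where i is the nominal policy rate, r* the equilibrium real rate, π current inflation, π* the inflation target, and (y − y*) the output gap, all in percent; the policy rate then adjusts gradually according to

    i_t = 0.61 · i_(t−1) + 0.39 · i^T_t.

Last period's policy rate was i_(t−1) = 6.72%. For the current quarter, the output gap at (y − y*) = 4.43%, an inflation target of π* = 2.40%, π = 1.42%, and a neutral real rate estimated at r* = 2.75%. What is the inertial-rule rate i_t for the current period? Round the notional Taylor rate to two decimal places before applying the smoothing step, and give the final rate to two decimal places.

i^T_t = 2.75 + 2.40 + 1.5 × (1.42 − 2.40) + 1 × 4.43
   = 2.75 + 2.4 − 1.47 + 4.43 = 8.11
i_t = 0.61 × 6.72 + 0.39 × 8.11 = 4.0992 + 3.1629 = 7.26

7.26%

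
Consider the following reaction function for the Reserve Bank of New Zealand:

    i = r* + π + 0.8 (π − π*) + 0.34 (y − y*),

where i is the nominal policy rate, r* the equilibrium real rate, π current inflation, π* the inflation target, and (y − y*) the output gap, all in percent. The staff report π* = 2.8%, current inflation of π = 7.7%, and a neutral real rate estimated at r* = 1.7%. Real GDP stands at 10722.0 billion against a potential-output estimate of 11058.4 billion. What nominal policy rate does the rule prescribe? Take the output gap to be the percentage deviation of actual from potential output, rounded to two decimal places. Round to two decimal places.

12.29%

Output gap = 100 × (10722.0 − 11058.4) / 11058.4 = -3.04%.
i = 1.70 + 7.70 + 0.8 × (7.70 − 2.80) + 0.34 × (-3.04)
   = 1.70 + 7.7 + 3.92 − 1.0336 = 12.29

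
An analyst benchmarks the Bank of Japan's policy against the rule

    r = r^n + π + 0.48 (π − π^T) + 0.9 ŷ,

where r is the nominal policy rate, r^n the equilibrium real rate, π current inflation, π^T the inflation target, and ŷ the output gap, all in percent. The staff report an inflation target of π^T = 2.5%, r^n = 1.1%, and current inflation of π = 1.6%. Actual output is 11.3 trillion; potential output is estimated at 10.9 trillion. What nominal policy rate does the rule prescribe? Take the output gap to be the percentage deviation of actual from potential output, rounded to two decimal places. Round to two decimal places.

5.57%

Output gap = 100 × (11.3 − 10.9) / 10.9 = 3.67%.
r = 1.10 + 1.60 + 0.48 × (1.60 − 2.50) + 0.9 × 3.67
   = 1.10 + 1.6 − 0.432 + 3.303 = 5.57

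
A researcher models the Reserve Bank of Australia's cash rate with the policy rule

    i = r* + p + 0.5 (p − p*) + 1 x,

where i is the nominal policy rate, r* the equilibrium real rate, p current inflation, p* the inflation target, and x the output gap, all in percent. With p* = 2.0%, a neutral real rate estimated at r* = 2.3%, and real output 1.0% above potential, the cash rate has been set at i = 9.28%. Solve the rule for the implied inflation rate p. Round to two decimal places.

4.65%

Output 1.0% above potential → x = 1.0.
Collecting p: i = r* + (1 + 0.5) p − 0.5 p* + 1 x
1.5 p = 9.28 − 2.3 + 0.5 × 2.0 − 1 × 1.0 = 6.98
p = 6.98 / 1.5 = 4.65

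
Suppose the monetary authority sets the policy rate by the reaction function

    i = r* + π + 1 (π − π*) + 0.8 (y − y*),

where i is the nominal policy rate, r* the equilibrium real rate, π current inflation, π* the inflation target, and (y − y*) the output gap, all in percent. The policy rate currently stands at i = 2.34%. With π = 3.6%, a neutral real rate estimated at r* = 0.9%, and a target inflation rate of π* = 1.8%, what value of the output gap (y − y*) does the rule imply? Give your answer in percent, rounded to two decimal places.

-4.95%

0.8 (y − y*) = 2.34 − 0.9 − 3.6 − 1 × (3.6 − 1.8) = -3.96
(y − y*) = -3.96 / 0.8 = -4.95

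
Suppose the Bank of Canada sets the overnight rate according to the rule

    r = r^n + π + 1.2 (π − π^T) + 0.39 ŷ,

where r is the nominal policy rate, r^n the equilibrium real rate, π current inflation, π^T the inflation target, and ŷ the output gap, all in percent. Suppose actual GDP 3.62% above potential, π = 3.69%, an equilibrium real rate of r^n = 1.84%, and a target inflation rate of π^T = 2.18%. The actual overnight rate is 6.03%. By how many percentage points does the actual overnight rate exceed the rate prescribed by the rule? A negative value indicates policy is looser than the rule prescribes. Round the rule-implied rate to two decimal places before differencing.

-2.72 pp

Output 3.62% above potential → ŷ = 3.62.
r = 1.84 + 3.69 + 1.2 × (3.69 − 2.18) + 0.39 × 3.62
   = 1.84 + 3.69 + 1.812 + 1.4118 = 8.75
Deviation = 6.03 − 8.75 = -2.72 pp.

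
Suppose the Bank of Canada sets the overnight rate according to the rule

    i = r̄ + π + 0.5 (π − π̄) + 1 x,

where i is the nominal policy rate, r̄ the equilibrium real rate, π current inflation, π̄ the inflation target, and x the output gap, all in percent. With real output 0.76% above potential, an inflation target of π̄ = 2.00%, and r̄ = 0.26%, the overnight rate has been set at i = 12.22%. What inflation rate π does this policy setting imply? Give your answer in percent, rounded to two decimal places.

Output 0.76% above potential → x = 0.76.
Collecting π: i = r̄ + (1 + 0.5) π − 0.5 π̄ + 1 x
1.5 π = 12.22 − 0.26 + 0.5 × 2.00 − 1 × 0.76 = 12.2
π = 12.2 / 1.5 = 8.13

8.13%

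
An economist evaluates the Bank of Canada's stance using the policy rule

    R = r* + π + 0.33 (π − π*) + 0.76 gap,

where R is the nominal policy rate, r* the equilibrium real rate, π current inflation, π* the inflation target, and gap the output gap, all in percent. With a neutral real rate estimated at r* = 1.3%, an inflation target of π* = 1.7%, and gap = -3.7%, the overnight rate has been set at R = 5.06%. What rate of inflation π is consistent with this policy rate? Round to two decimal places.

5.36%

Collecting π: R = r* + (1 + 0.33) π − 0.33 π* + 0.76 gap
1.33 π = 5.06 − 1.3 + 0.33 × 1.7 − 0.76 × (-3.7) = 7.133
π = 7.133 / 1.33 = 5.36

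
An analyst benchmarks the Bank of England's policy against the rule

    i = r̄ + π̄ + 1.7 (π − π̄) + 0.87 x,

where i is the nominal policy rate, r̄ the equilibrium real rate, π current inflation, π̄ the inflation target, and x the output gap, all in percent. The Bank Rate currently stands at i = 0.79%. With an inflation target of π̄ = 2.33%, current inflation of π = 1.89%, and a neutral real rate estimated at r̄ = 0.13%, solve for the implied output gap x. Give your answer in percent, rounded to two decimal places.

-1.06%

0.87 x = 0.79 − 0.13 − 2.33 − 1.7 × (1.89 − 2.33) = -0.922
x = -0.922 / 0.87 = -1.06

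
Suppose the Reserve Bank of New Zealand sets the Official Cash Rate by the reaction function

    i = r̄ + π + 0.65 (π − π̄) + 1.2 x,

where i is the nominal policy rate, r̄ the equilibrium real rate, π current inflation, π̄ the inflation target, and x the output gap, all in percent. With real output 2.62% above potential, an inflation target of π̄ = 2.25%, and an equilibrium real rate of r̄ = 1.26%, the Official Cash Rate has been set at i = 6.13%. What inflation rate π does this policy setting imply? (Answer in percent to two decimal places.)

1.93%

Output 2.62% above potential → x = 2.62.
Collecting π: i = r̄ + (1 + 0.65) π − 0.65 π̄ + 1.2 x
1.65 π = 6.13 − 1.26 + 0.65 × 2.25 − 1.2 × 2.62 = 3.1885
π = 3.1885 / 1.65 = 1.93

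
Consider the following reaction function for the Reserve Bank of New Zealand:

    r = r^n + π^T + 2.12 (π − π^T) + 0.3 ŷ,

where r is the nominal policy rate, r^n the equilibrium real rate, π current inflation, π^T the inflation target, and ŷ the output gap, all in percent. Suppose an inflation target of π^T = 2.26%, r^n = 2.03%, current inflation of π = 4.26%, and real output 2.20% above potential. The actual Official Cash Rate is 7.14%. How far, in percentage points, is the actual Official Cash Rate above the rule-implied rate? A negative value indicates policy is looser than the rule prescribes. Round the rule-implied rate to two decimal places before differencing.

Output 2.20% above potential → ŷ = 2.20.
r = 2.03 + 2.26 + 2.12 × (4.26 − 2.26) + 0.3 × 2.20
   = 2.03 + 2.26 + 4.24 + 0.66 = 9.19
Deviation = 7.14 − 9.19 = -2.05 pp.

-2.05 pp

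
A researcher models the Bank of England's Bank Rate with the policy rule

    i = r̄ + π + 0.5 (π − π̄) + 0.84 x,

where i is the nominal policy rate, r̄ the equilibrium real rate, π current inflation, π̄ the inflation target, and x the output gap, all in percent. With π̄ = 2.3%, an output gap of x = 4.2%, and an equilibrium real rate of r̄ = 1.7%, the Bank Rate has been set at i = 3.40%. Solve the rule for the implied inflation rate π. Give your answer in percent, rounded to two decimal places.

-0.45%

Collecting π: i = r̄ + (1 + 0.5) π − 0.5 π̄ + 0.84 x
1.5 π = 3.40 − 1.7 + 0.5 × 2.3 − 0.84 × 4.2 = -0.678
π = -0.678 / 1.5 = -0.45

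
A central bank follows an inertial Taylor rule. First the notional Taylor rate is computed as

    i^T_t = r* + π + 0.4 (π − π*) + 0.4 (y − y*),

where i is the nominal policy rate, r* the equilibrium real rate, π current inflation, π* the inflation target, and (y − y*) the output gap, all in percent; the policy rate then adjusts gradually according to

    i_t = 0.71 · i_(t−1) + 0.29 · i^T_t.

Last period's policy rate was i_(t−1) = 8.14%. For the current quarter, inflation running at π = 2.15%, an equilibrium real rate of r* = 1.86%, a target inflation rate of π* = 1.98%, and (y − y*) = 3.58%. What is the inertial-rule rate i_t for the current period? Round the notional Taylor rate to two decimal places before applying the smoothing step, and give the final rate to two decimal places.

i^T_t = 1.86 + 2.15 + 0.4 × (2.15 − 1.98) + 0.4 × 3.58
   = 1.86 + 2.15 + 0.068 + 1.432 = 5.51
i_t = 0.71 × 8.14 + 0.29 × 5.51 = 5.7794 + 1.5979 = 7.38

7.38%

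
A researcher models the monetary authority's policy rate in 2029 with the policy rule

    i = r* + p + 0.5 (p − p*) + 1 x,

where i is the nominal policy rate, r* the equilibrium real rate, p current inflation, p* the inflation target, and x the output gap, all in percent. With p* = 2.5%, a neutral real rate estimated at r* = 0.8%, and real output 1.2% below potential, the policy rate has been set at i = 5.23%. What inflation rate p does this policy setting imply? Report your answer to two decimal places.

4.59%

Output 1.2% below potential → x = -1.2.
Collecting p: i = r* + (1 + 0.5) p − 0.5 p* + 1 x
1.5 p = 5.23 − 0.8 + 0.5 × 2.5 − 1 × (-1.2) = 6.88
p = 6.88 / 1.5 = 4.59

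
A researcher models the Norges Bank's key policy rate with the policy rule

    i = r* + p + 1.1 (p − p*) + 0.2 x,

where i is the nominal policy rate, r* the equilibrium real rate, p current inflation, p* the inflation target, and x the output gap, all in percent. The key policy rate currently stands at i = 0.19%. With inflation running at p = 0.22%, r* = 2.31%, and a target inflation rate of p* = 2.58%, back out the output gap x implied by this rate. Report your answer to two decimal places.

0.2 x = 0.19 − 2.31 − 0.22 − 1.1 × (0.22 − 2.58) = 0.256
x = 0.256 / 0.2 = 1.28

1.28%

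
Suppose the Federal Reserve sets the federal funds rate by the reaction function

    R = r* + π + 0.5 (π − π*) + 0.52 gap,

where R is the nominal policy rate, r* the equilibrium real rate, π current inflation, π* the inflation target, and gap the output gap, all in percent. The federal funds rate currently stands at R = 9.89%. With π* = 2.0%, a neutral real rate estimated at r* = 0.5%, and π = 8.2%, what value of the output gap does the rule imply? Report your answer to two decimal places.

0.52 gap = 9.89 − 0.5 − 8.2 − 0.5 × (8.2 − 2.0) = -1.91
gap = -1.91 / 0.52 = -3.67

-3.67%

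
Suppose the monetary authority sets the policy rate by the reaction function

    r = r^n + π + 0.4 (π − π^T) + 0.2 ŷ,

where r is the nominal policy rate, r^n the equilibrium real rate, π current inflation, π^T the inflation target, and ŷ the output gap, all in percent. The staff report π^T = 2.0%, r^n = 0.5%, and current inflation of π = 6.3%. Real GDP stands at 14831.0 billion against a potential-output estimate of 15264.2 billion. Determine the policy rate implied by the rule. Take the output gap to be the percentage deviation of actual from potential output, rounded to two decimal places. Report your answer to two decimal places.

7.95%

Output gap = 100 × (14831.0 − 15264.2) / 15264.2 = -2.84%.
r = 0.50 + 6.30 + 0.4 × (6.30 − 2.00) + 0.2 × (-2.84)
   = 0.50 + 6.3 + 1.72 − 0.568 = 7.95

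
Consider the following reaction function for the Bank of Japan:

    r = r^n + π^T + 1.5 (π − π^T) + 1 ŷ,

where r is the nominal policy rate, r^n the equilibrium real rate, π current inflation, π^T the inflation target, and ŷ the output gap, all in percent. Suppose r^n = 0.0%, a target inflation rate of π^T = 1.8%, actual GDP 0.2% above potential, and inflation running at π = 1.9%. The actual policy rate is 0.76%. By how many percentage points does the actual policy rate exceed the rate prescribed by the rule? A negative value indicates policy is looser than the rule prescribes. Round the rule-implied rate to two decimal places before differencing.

-1.39 pp

Output 0.2% above potential → ŷ = 0.2.
r = 0.0 + 1.8 + 1.5 × (1.9 − 1.8) + 1 × 0.2
   = 0.0 + 1.8 + 0.15 + 0.2 = 2.15
Deviation = 0.76 − 2.15 = -1.39 pp.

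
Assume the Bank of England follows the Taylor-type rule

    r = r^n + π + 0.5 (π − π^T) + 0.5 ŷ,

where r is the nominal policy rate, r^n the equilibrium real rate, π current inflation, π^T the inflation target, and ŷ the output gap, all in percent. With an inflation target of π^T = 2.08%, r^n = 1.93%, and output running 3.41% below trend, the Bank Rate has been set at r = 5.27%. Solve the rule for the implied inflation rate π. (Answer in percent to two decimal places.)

Output 3.41% below potential → ŷ = -3.41.
Collecting π: r = r^n + (1 + 0.5) π − 0.5 π^T + 0.5 ŷ
1.5 π = 5.27 − 1.93 + 0.5 × 2.08 − 0.5 × (-3.41) = 6.085
π = 6.085 / 1.5 = 4.06

4.06%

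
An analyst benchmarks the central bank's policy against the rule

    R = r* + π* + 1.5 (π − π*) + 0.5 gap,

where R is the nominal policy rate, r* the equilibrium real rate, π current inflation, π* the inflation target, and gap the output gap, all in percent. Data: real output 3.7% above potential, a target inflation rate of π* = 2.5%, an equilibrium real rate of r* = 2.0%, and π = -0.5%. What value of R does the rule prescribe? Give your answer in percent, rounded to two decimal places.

1.85%

Output 3.7% above potential → gap = 3.7.
R = 2.0 + 2.5 + 1.5 × (-0.5 − 2.5) + 0.5 × 3.7
   = 2.0 + 2.5 − 4.5 + 1.85 = 1.85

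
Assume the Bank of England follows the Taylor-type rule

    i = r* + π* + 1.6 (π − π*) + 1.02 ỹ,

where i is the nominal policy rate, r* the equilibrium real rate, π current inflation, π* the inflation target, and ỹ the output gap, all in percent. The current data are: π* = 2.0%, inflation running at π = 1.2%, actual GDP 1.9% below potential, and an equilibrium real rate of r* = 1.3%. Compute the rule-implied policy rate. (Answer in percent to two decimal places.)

0.08%

Output 1.9% below potential → ỹ = -1.9.
i = 1.3 + 2.0 + 1.6 × (1.2 − 2.0) + 1.02 × (-1.9)
   = 1.3 + 2 − 1.28 − 1.938 = 0.08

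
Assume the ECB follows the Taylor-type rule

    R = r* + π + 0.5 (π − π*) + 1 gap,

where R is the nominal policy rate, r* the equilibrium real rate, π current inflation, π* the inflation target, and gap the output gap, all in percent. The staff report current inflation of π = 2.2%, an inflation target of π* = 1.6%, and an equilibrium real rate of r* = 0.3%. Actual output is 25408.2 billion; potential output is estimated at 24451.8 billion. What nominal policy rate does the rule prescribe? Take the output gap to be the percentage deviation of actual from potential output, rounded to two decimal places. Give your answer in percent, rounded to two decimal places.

6.71%

Output gap = 100 × (25408.2 − 24451.8) / 24451.8 = 3.91%.
R = 0.30 + 2.20 + 0.5 × (2.20 − 1.60) + 1 × 3.91
   = 0.30 + 2.2 + 0.3 + 3.91 = 6.71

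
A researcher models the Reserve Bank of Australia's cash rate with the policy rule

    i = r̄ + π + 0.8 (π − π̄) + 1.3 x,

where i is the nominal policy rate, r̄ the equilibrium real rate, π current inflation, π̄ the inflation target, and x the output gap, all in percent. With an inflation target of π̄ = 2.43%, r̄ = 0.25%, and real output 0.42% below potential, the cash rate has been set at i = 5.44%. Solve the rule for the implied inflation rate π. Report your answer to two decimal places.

Output 0.42% below potential → x = -0.42.
Collecting π: i = r̄ + (1 + 0.8) π − 0.8 π̄ + 1.3 x
1.8 π = 5.44 − 0.25 + 0.8 × 2.43 − 1.3 × (-0.42) = 7.68
π = 7.68 / 1.8 = 4.27

4.27%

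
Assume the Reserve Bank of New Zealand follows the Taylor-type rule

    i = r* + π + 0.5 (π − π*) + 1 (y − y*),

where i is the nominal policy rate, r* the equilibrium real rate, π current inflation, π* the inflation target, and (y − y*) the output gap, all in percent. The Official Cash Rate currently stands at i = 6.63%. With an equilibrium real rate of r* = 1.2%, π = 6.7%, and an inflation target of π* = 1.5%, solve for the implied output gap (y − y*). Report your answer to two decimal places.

1 (y − y*) = 6.63 − 1.2 − 6.7 − 0.5 × (6.7 − 1.5) = -3.87
(y − y*) = -3.87 / 1 = -3.87

-3.87%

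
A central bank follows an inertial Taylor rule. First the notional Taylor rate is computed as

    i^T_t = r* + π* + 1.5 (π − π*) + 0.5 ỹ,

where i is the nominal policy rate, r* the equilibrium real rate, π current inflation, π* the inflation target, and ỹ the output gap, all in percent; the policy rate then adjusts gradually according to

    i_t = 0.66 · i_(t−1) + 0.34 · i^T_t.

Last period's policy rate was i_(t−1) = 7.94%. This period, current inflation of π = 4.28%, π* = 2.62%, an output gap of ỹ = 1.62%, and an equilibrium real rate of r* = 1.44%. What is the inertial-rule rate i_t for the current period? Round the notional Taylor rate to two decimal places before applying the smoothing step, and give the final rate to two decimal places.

i^T_t = 1.44 + 2.62 + 1.5 × (4.28 − 2.62) + 0.5 × 1.62
   = 1.44 + 2.62 + 2.49 + 0.81 = 7.36
i_t = 0.66 × 7.94 + 0.34 × 7.36 = 5.2404 + 2.5024 = 7.74

7.74%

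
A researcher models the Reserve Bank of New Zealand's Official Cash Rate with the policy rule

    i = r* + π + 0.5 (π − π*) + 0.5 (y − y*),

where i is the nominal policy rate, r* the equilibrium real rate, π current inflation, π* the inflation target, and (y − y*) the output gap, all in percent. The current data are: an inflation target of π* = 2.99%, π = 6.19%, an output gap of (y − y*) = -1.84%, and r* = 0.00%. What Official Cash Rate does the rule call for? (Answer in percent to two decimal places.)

i = 0.00 + 6.19 + 0.5 × (6.19 − 2.99) + 0.5 × (-1.84)
   = 0.00 + 6.19 + 1.6 − 0.92 = 6.87

6.87%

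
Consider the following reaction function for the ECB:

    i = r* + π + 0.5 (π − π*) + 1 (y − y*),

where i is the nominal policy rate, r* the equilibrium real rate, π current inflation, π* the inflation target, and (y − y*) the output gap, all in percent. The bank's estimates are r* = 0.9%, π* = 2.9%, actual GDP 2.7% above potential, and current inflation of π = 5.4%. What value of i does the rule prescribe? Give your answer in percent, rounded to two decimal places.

Output 2.7% above potential → (y − y*) = 2.7.
i = 0.9 + 5.4 + 0.5 × (5.4 − 2.9) + 1 × 2.7
   = 0.9 + 5.4 + 1.25 + 2.7 = 10.25

10.25%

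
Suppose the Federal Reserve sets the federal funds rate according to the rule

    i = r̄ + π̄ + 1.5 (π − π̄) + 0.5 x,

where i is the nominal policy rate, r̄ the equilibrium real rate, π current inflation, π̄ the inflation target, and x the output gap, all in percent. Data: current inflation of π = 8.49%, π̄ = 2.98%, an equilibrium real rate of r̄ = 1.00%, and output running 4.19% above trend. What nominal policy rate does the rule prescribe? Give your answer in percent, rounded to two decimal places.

14.34%

Output 4.19% above potential → x = 4.19.
i = 1.00 + 2.98 + 1.5 × (8.49 − 2.98) + 0.5 × 4.19
   = 1.00 + 2.98 + 8.265 + 2.095 = 14.34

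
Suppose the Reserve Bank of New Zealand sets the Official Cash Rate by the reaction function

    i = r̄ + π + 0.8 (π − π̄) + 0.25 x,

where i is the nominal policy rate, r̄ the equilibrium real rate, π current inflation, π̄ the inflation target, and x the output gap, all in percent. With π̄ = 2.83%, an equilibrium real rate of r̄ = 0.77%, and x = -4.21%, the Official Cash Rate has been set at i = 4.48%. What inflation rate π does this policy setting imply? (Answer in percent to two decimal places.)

Collecting π: i = r̄ + (1 + 0.8) π − 0.8 π̄ + 0.25 x
1.8 π = 4.48 − 0.77 + 0.8 × 2.83 − 0.25 × (-4.21) = 7.0265
π = 7.0265 / 1.8 = 3.90

3.90%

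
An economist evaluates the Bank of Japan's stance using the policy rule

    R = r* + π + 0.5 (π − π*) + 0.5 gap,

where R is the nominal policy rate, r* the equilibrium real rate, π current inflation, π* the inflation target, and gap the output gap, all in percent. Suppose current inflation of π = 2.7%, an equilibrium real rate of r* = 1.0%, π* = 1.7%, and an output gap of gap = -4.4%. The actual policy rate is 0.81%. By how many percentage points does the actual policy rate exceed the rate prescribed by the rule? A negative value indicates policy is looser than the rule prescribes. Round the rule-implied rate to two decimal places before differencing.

R = 1.0 + 2.7 + 0.5 × (2.7 − 1.7) + 0.5 × (-4.4)
   = 1.0 + 2.7 + 0.5 − 2.2 = 2.00
Deviation = 0.81 − 2.00 = -1.19 pp.

-1.19 pp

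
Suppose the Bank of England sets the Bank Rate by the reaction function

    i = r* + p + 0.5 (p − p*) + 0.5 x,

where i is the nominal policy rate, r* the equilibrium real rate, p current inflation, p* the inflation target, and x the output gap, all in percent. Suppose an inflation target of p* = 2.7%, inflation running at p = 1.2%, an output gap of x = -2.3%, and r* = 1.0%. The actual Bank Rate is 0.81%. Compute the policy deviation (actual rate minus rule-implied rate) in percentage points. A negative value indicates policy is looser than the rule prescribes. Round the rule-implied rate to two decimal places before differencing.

i = 1.0 + 1.2 + 0.5 × (1.2 − 2.7) + 0.5 × (-2.3)
   = 1.0 + 1.2 − 0.75 − 1.15 = 0.30
Deviation = 0.81 − 0.30 = 0.51 pp.

0.51 pp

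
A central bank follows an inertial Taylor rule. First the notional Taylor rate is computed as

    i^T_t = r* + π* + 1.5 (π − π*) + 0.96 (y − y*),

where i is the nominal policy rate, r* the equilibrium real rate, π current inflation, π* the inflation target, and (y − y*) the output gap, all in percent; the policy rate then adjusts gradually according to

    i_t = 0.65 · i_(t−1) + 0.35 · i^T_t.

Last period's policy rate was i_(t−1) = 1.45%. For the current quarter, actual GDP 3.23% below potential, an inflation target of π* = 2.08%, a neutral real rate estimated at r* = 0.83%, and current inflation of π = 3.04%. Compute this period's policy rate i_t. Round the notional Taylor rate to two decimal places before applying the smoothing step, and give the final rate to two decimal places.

1.38%

Output 3.23% below potential → (y − y*) = -3.23.
i^T_t = 0.83 + 2.08 + 1.5 × (3.04 − 2.08) + 0.96 × (-3.23)
   = 0.83 + 2.08 + 1.44 − 3.1008 = 1.25
i_t = 0.65 × 1.45 + 0.35 × 1.25 = 0.9425 + 0.4375 = 1.38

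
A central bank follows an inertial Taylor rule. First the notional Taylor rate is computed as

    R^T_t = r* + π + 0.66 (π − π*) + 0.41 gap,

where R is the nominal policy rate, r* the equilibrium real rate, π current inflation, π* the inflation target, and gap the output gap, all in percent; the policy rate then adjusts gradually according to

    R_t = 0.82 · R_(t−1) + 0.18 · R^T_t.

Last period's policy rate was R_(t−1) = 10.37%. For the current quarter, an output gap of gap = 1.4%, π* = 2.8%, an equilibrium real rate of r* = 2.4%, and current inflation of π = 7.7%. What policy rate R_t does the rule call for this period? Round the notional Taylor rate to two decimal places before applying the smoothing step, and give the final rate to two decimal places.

11.01%

R^T_t = 2.4 + 7.7 + 0.66 × (7.7 − 2.8) + 0.41 × 1.4
   = 2.4 + 7.7 + 3.234 + 0.574 = 13.91
R_t = 0.82 × 10.37 + 0.18 × 13.91 = 8.5034 + 2.5038 = 11.01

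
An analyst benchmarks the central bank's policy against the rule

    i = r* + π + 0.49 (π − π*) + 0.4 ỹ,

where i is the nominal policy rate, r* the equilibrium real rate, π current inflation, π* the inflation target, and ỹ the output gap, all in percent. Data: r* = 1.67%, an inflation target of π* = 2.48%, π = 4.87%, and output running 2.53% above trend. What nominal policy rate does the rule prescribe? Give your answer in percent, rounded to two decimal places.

8.72%

Output 2.53% above potential → ỹ = 2.53.
i = 1.67 + 4.87 + 0.49 × (4.87 − 2.48) + 0.4 × 2.53
   = 1.67 + 4.87 + 1.1711 + 1.012 = 8.72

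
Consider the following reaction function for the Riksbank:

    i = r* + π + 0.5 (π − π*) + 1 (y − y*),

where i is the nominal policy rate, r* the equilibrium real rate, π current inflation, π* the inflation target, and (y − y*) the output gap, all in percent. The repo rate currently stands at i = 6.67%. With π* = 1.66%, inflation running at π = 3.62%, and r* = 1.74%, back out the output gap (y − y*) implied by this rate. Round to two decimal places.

0.33%

1 (y − y*) = 6.67 − 1.74 − 3.62 − 0.5 × (3.62 − 1.66) = 0.33
(y − y*) = 0.33 / 1 = 0.33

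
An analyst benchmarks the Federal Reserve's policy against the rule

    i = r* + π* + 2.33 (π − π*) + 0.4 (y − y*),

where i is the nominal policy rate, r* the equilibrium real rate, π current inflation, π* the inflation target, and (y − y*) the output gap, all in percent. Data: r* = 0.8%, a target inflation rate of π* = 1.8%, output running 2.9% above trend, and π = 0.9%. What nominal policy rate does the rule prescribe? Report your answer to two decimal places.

Output 2.9% above potential → (y − y*) = 2.9.
i = 0.8 + 1.8 + 2.33 × (0.9 − 1.8) + 0.4 × 2.9
   = 0.8 + 1.8 − 2.097 + 1.16 = 1.66

1.66%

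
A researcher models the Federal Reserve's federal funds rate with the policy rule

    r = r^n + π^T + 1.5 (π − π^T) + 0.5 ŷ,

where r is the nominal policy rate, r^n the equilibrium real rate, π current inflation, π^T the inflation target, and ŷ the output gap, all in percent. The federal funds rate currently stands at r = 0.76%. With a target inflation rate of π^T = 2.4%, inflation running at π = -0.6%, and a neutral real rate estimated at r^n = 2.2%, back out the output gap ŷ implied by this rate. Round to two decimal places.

1.32%

0.5 ŷ = 0.76 − 2.2 − 2.4 − 1.5 × ((-0.6) − 2.4) = 0.66
ŷ = 0.66 / 0.5 = 1.32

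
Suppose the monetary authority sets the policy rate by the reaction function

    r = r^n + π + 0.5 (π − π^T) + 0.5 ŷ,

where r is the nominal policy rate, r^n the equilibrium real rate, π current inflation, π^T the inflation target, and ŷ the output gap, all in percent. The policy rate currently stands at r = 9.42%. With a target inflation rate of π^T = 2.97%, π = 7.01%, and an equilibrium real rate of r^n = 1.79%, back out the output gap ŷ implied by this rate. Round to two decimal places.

-2.80%

0.5 ŷ = 9.42 − 1.79 − 7.01 − 0.5 × (7.01 − 2.97) = -1.4
ŷ = -1.4 / 0.5 = -2.80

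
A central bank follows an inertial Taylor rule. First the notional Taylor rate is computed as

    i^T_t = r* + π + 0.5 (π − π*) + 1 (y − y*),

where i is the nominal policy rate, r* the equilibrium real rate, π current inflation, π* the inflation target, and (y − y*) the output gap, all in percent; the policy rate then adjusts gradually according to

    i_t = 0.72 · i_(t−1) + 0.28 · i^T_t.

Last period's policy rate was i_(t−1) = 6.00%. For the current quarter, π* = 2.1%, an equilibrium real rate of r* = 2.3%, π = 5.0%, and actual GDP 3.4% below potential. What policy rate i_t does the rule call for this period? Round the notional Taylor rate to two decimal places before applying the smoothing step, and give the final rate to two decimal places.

Output 3.4% below potential → (y − y*) = -3.4.
i^T_t = 2.3 + 5.0 + 0.5 × (5.0 − 2.1) + 1 × (-3.4)
   = 2.3 + 5 + 1.45 − 3.4 = 5.35
i_t = 0.72 × 6.00 + 0.28 × 5.35 = 4.32 + 1.498 = 5.82

5.82%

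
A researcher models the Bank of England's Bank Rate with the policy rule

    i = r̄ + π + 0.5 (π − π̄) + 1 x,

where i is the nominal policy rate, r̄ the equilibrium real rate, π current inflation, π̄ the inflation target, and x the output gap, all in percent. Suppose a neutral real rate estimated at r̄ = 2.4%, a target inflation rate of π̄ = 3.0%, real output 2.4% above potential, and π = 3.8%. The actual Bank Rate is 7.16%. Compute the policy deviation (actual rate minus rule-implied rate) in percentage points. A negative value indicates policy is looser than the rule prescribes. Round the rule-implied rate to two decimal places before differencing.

Output 2.4% above potential → x = 2.4.
i = 2.4 + 3.8 + 0.5 × (3.8 − 3.0) + 1 × 2.4
   = 2.4 + 3.8 + 0.4 + 2.4 = 9.00
Deviation = 7.16 − 9.00 = -1.84 pp.

-1.84 pp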